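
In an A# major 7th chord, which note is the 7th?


Solution.
Major 7th chord = root + major 3rd + perfect 5th + major 7th
Seventh chords stack in thirds, so the letter names are A-C-E-G
Root: A#
Major 3rd above A#: C##
Perfect 5th above A#: E#
Major 7th above A#: G##
The 7th = G##


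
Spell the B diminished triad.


Reasoning:
Diminished triad = root + minor 3rd (3 semitones) + diminished 5th (6 semitones)
A triad on B stacks thirds, so the chord tones use letter names B-D-F
Root: B
Minor 3rd above B: D
Diminished 5th above B: F
Chord = B D F


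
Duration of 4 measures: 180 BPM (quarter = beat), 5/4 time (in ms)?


Working:
Quarter-note beat duration = 60000 / 180 ms
Beats per measure (5/4) = 5
One measure = 5 × 60000 / 180 = 300000 / 180 ms
4 measures = 4 × 300000 / 180 = 1200000 / 180
= 6666.7 ms


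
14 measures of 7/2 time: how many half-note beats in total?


Let's work it out.
Time signature 7/2: the bottom number 2 means the half note gets one count
The top number 7 means 7 half-note beats per measure
Total = 7 × 14 measures
= 98 half-note beats


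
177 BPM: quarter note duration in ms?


Step by step:
One quarter-note beat = 60000 / BPM = 60000 / 177 ms
Duration = 60000 / 177
= 339.0 ms


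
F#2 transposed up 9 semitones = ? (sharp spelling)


Let's work it out.
F#2: chromatic position 6 in octave 2 → absolute = 2×12 + 6 = 30
Transpose up 9: 30 + 9 = 39
39 = 3×12 + 3 → D# in octave 3
Result = D#3


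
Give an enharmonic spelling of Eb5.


Solution.
Enharmonic notes sound the same pitch but are spelled with different letter names
Eb and D# name the same pitch class
= D#5


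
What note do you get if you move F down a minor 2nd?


Working:
minor 2nd: 2 letter names, 1 semitones
Letter: F - 1 → E
Pitch: F - 1 semitones, spelled as an E → E
= E


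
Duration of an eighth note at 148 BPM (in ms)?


Working:
One quarter-note beat = 60000 / BPM = 60000 / 148 ms
Eighth note = 1/2 × quarter note
Duration = 1/2 × 60000 / 148 = 30000 / 148
= 202.7 ms


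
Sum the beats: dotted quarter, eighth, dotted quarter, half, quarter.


Beat values:
  dotted quarter = 1.5 beats
  eighth = 0.5 beats
  dotted quarter = 1.5 beats
  half = 2 beats
  quarter = 1 beat
Sum = 1.5 + 0.5 + 1.5 + 2 + 1
= 6.5 beats


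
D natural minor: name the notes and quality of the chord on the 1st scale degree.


Step by step:
D natural minor scale: D E F G A Bb C
Diatonic triad on degree 1 stacks scale notes 1, 3, 5: D F A
D→F = 3 semitones; D→A = 7 semitones → minor triad
= D F A (minor)


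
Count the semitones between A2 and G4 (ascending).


Step by step:
Absolute semitone position = octave×12 + chromatic position
A2: 2×12 + 9 = 33
G4: 4×12 + 7 = 55
Difference = 55 - 33 = 22
= 22 semitones


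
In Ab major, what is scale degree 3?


Reasoning:
Major scale pattern: W-W-H-W-W-W-H (2-2-1-2-2-2-1 semitones)
Starting from Ab:
  Ab + 2 semitones → Bb
  Bb + 2 semitones → C
  C + 1 semitone → Db
  Db + 2 semitones → Eb
  Eb + 2 semitones → F
  F + 2 semitones → G
  G + 1 semitone → Ab
Scale: Ab Bb C Db Eb F G
Degree 3 = C


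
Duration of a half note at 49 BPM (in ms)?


One quarter-note beat = 60000 / BPM = 60000 / 49 ms
Half note = 2 × quarter note
Duration = 2 × 60000 / 49 = 120000 / 49
= 2449.0 ms


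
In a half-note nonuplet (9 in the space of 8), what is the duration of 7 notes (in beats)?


Step by step:
Nonuplet: 9 notes occupy the space of 8 half notes
Space = 8 × 2 = 16 beats
Each nonuplet note = 16 / 9 = 16/9 beats
7 notes = 7 × 16/9 = 112/9
= 112/9 beats


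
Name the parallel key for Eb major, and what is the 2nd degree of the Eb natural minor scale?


Working:
Parallel keys share the same tonic but differ in mode
Eb major → parallel is Eb minor
Eb natural minor scale: Eb F Gb Ab Bb Cb Db
= Eb minor; 2nd degree = F


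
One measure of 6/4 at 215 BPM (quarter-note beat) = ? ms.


Let's work it out.
Quarter-note beat duration = 60000 / 215 ms
Beats per measure (6/4) = 6
One measure = 6 × 60000 / 215 = 360000 / 215 ms
= 1674.4 ms


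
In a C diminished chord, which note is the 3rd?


Let's work it out.
Diminished triad = root + minor 3rd (3 semitones) + diminished 5th (6 semitones)
A triad on C stacks thirds, so the chord tones use letter names C-E-G
Root: C
Minor 3rd above C: Eb
Diminished 5th above C: Gb
The 3rd = Eb


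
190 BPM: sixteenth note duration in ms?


One quarter-note beat = 60000 / BPM = 60000 / 190 ms
Sixteenth note = 1/4 × quarter note
Duration = 1/4 × 60000 / 190 = 15000 / 190
= 78.9 ms


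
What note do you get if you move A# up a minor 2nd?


minor 2nd: 2 letter names, 1 semitones
Letter: A + 1 → B
Pitch: A# + 1 semitones, spelled as a B → B
= B


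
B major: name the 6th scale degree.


Let's work it out.
Major scale pattern: W-W-H-W-W-W-H (2-2-1-2-2-2-1 semitones)
Starting from B:
  B + 2 semitones → C#
  C# + 2 semitones → D#
  D# + 1 semitone → E
  E + 2 semitones → F#
  F# + 2 semitones → G#
  G# + 2 semitones → A#
  A# + 1 semitone → B
Scale: B C# D# E F# G# A#
Degree 6 = G#


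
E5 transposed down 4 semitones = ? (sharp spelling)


Reasoning:
E5: chromatic position 4 in octave 5 → absolute = 5×12 + 4 = 64
Transpose down 4: 64 - 4 = 60
60 = 5×12 + 0 → C in octave 5
Result = C5


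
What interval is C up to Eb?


Letter names: C → E spans 3 letter names → a 3rd
Semitones: C → Eb = 3 half-steps
A 3rd of 3 semitones is a minor 3rd
= minor 3rd


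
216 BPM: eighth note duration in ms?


Step by step:
One quarter-note beat = 60000 / BPM = 60000 / 216 ms
Eighth note = 1/2 × quarter note
Duration = 1/2 × 60000 / 216 = 30000 / 216
= 138.9 ms


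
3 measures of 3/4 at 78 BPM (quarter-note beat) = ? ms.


Working:
Quarter-note beat duration = 60000 / 78 ms
Beats per measure (3/4) = 3
One measure = 3 × 60000 / 78 = 180000 / 78 ms
3 measures = 3 × 180000 / 78 = 540000 / 78
= 6923.1 ms


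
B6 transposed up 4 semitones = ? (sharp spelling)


Working:
B6: chromatic position 11 in octave 6 → absolute = 6×12 + 11 = 83
Transpose up 4: 83 + 4 = 87
87 = 7×12 + 3 → D# in octave 7
Result = D#7


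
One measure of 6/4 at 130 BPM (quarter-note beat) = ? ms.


Quarter-note beat duration = 60000 / 130 ms
Beats per measure (6/4) = 6
One measure = 6 × 60000 / 130 = 360000 / 130 ms
= 2769.2 ms


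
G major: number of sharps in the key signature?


Solution.
Sharp major keys follow the circle of fifths: C(0), G(1), D(2), A(3), E(4), B(5), F#(6), C#(7)
G major has 1 sharp
Order of sharps: F# C# G# D# A# E# B# → first 1: F#
= 1 sharp


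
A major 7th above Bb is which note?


Reasoning:
A 7th spans 7 letter names, so from B we land on A
A major 7th = 11 semitones above Bb
Spell A at that pitch: A
= A


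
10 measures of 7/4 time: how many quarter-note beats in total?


Working:
Time signature 7/4: the bottom number 4 means the quarter note gets one count
The top number 7 means 7 quarter-note beats per measure
Total = 7 × 10 measures
= 70 quarter-note beats


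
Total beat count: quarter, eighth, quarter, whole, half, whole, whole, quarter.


Beat values:
  quarter = 1 beat
  eighth = 0.5 beats
  quarter = 1 beat
  whole = 4 beats
  half = 2 beats
  whole = 4 beats
  whole = 4 beats
  quarter = 1 beat
Sum = 1 + 0.5 + 1 + 4 + 2 + 4 + 4 + 1
= 17.5 beats


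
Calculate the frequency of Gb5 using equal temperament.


Working:
f = 440 × 2^(n/12) where n = semitones from A4
Gb5: 9 semitones from A4
f = 440 × 2^(9/12)
f = 739.99 Hz


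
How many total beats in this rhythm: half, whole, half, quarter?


Reasoning:
Beat values:
  half = 2 beats
  whole = 4 beats
  half = 2 beats
  quarter = 1 beat
Sum = 2 + 4 + 2 + 1
= 9 beats


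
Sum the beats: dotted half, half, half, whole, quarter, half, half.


Working:
Beat values:
  dotted half = 3 beats
  half = 2 beats
  half = 2 beats
  whole = 4 beats
  quarter = 1 beat
  half = 2 beats
  half = 2 beats
Sum = 3 + 2 + 2 + 4 + 1 + 2 + 2
= 16 beats


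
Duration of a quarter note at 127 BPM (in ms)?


Reasoning:
One quarter-note beat = 60000 / BPM = 60000 / 127 ms
Duration = 60000 / 127
= 472.4 ms


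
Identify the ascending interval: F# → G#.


Working:
Letter names: F → G spans 2 letter names → a 2nd
Semitones: F# → G# = 2 half-steps
A 2nd of 2 semitones is a major 2nd
= major 2nd


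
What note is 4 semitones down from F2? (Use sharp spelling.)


Solution.
F2: chromatic position 5 in octave 2 → absolute = 2×12 + 5 = 29
Transpose down 4: 29 - 4 = 25
25 = 2×12 + 1 → C# in octave 2
Result = C#2


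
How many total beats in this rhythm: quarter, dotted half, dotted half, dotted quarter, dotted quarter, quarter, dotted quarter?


Beat values:
  quarter = 1 beat
  dotted half = 3 beats
  dotted half = 3 beats
  dotted quarter = 1.5 beats
  dotted quarter = 1.5 beats
  quarter = 1 beat
  dotted quarter = 1.5 beats
Sum = 1 + 3 + 3 + 1.5 + 1.5 + 1 + 1.5
= 12.5 beats


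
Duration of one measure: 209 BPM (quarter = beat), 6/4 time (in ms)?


Solution.
Quarter-note beat duration = 60000 / 209 ms
Beats per measure (6/4) = 6
One measure = 6 × 60000 / 209 = 360000 / 209 ms
= 1722.5 ms


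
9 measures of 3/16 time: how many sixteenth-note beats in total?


Time signature 3/16: the bottom number 16 means the sixteenth note gets one count
The top number 3 means 3 sixteenth-note beats per measure
Total = 3 × 9 measures
= 27 sixteenth-note beats


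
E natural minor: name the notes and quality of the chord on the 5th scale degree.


Working:
E natural minor scale: E F# G A B C D
Diatonic triad on degree 5 stacks scale notes 5, 7, 2: B D F#
B→D = 3 semitones; B→F# = 7 semitones → minor triad
= B D F# (minor)


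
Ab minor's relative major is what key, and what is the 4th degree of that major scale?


Working:
The relative major shares the key signature and is a minor 3rd above the minor tonic
A minor 3rd above Ab is Cb
→ relative major of Ab minor is Cb major
Cb major scale: Cb Db Eb Fb Gb Ab Bb
= Cb major; 4th degree = Fb


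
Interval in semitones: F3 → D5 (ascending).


Working:
Absolute semitone position = octave×12 + chromatic position
F3: 3×12 + 5 = 41
D5: 5×12 + 2 = 62
Difference = 62 - 41 = 21
= 21 semitones


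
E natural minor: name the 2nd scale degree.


Let's work it out.
Natural minor scale pattern: W-H-W-W-H-W-W (2-1-2-2-1-2-2 semitones)
Starting from E:
  E + 2 semitones → F#
  F# + 1 semitone → G
  G + 2 semitones → A
  A + 2 semitones → B
  B + 1 semitone → C
  C + 2 semitones → D
  D + 2 semitones → E
Scale: E F# G A B C D
Degree 2 = F#


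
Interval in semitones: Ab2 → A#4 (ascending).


Let's work it out.
Absolute semitone position = octave×12 + chromatic position
Ab2: 2×12 + 8 = 32
A#4: 4×12 + 10 = 58
Difference = 58 - 32 = 26
= 26 semitones


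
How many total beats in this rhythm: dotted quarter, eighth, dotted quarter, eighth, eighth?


Let's work it out.
Beat values:
  dotted quarter = 1.5 beats
  eighth = 0.5 beats
  dotted quarter = 1.5 beats
  eighth = 0.5 beats
  eighth = 0.5 beats
Sum = 1.5 + 0.5 + 1.5 + 0.5 + 0.5
= 4.5 beats


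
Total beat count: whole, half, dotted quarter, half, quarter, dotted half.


Working:
Beat values:
  whole = 4 beats
  half = 2 beats
  dotted quarter = 1.5 beats
  half = 2 beats
  quarter = 1 beat
  dotted half = 3 beats
Sum = 4 + 2 + 1.5 + 2 + 1 + 3
= 13.5 beats


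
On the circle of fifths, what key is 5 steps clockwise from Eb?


Working:
Each clockwise step on the circle of fifths moves up a perfect 5th
From Eb: Eb → Bb → F → C → G → D
= D


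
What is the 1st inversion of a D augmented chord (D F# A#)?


Root position: D F# A#
1st inversion: move root up an octave
Bass note: F#
Notes (bottom to top) = F# A# D


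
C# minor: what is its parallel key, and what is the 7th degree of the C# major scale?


Let's work it out.
Parallel keys share the same tonic but differ in mode
C# minor → parallel is C# major
C# major scale: C# D# E# F# G# A# B#
= C# major; 7th degree = B#


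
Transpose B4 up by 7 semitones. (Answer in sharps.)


B4: chromatic position 11 in octave 4 → absolute = 4×12 + 11 = 59
Transpose up 7: 59 + 7 = 66
66 = 5×12 + 6 → F# in octave 5
Result = F#5


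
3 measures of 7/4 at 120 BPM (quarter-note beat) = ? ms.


Quarter-note beat duration = 60000 / 120 ms
Beats per measure (7/4) = 7
One measure = 7 × 60000 / 120 = 420000 / 120 ms
3 measures = 3 × 420000 / 120 = 1260000 / 120
= 10500.0 ms


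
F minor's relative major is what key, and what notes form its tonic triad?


The relative major shares the key signature and is a minor 3rd above the minor tonic
A minor 3rd above F is Ab
→ relative major of F minor is Ab major
Tonic triad of Ab major = root + major 3rd + perfect 5th = Ab C Eb
= Ab major; triad = Ab C Eb


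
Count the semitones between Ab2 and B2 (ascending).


Working:
Absolute semitone position = octave×12 + chromatic position
Ab2: 2×12 + 8 = 32
B2: 2×12 + 11 = 35
Difference = 35 - 32 = 3
= 3 semitones


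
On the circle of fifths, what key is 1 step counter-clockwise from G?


Reasoning:
Each counter-clockwise step moves down a perfect 5th (= up a perfect 4th)
From G: G → C
= C


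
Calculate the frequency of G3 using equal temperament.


Let's work it out.
f = 440 × 2^(n/12) where n = semitones from A4
G3: -14 semitones from A4
f = 440 × 2^(-14/12)
f = 196.00 Hz


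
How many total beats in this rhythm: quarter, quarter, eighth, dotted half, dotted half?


Reasoning:
Beat values:
  quarter = 1 beat
  quarter = 1 beat
  eighth = 0.5 beats
  dotted half = 3 beats
  dotted half = 3 beats
Sum = 1 + 1 + 0.5 + 3 + 3
= 8.5 beats


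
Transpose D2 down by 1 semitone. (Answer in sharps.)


Solution.
D2: chromatic position 2 in octave 2 → absolute = 2×12 + 2 = 26
Transpose down 1: 26 - 1 = 25
25 = 2×12 + 1 → C# in octave 2
Result = C#2


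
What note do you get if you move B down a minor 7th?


minor 7th: 7 letter names, 10 semitones
Letter: B - 6 → C
Pitch: B - 10 semitones, spelled as a C → C#
= C#


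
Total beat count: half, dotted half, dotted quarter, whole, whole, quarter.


Step by step:
Beat values:
  half = 2 beats
  dotted half = 3 beats
  dotted quarter = 1.5 beats
  whole = 4 beats
  whole = 4 beats
  quarter = 1 beat
Sum = 2 + 3 + 1.5 + 4 + 4 + 1
= 15.5 beats


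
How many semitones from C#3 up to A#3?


Solution.
Absolute semitone position = octave×12 + chromatic position
C#3: 3×12 + 1 = 37
A#3: 3×12 + 10 = 46
Difference = 46 - 37 = 9
= 9 semitones


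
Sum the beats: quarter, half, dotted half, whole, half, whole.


Working:
Beat values:
  quarter = 1 beat
  half = 2 beats
  dotted half = 3 beats
  whole = 4 beats
  half = 2 beats
  whole = 4 beats
Sum = 1 + 2 + 3 + 4 + 2 + 4
= 16 beats


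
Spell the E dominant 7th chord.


Step by step:
Dominant 7th chord = root + major 3rd + perfect 5th + minor 7th
Seventh chords stack in thirds, so the letter names are E-G-B-D
Root: E
Major 3rd above E: G#
Perfect 5th above E: B
Minor 7th above E: D
Chord = E G# B D


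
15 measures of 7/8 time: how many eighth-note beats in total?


Solution.
Time signature 7/8: the bottom number 8 means the eighth note gets one count
The top number 7 means 7 eighth-note beats per measure
Total = 7 × 15 measures
= 105 eighth-note beats


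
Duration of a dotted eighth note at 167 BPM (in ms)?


Solution.
One quarter-note beat = 60000 / BPM = 60000 / 167 ms
Dotted eighth note = 3/4 × quarter note
Duration = 3/4 × 60000 / 167 = 45000 / 167
= 269.5 ms


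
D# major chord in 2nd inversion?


Let's work it out.
Root position: D# F## A#
2nd inversion: move root and 3rd up an octave
Bass note: A#
Notes (bottom to top) = A# D# F##


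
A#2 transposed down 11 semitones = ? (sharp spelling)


Working:
A#2: chromatic position 10 in octave 2 → absolute = 2×12 + 10 = 34
Transpose down 11: 34 - 11 = 23
23 = 1×12 + 11 → B in octave 1
Result = B1


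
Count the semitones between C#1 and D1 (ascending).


Solution.
Absolute semitone position = octave×12 + chromatic position
C#1: 1×12 + 1 = 13
D1: 1×12 + 2 = 14
Difference = 14 - 13 = 1
= 1 semitone


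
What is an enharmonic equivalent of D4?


Step by step:
Enharmonic notes sound the same pitch but are spelled with different letter names
D and Ebb name the same pitch class
= Ebb4


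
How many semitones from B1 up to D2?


Step by step:
Absolute semitone position = octave×12 + chromatic position
B1: 1×12 + 11 = 23
D2: 2×12 + 2 = 26
Difference = 26 - 23 = 3
= 3 semitones


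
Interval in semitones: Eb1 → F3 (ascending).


Let's work it out.
Absolute semitone position = octave×12 + chromatic position
Eb1: 1×12 + 3 = 15
F3: 3×12 + 5 = 41
Difference = 41 - 15 = 26
= 26 semitones


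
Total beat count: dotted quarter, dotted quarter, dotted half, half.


Step by step:
Beat values:
  dotted quarter = 1.5 beats
  dotted quarter = 1.5 beats
  dotted half = 3 beats
  half = 2 beats
Sum = 1.5 + 1.5 + 3 + 2
= 8 beats


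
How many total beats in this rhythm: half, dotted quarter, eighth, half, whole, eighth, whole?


Reasoning:
Beat values:
  half = 2 beats
  dotted quarter = 1.5 beats
  eighth = 0.5 beats
  half = 2 beats
  whole = 4 beats
  eighth = 0.5 beats
  whole = 4 beats
Sum = 2 + 1.5 + 0.5 + 2 + 4 + 0.5 + 4
= 14.5 beats


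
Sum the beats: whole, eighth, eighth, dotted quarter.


Beat values:
  whole = 4 beats
  eighth = 0.5 beats
  eighth = 0.5 beats
  dotted quarter = 1.5 beats
Sum = 4 + 0.5 + 0.5 + 1.5
= 6.5 beats


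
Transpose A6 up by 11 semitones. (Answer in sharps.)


Solution.
A6: chromatic position 9 in octave 6 → absolute = 6×12 + 9 = 81
Transpose up 11: 81 + 11 = 92
92 = 7×12 + 8 → G# in octave 7
Result = G#7


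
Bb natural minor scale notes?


Working:
Natural minor scale pattern: W-H-W-W-H-W-W (2-1-2-2-1-2-2 semitones)
Starting from Bb:
  Bb + 2 semitones → C
  C + 1 semitone → Db
  Db + 2 semitones → Eb
  Eb + 2 semitones → F
  F + 1 semitone → Gb
  Gb + 2 semitones → Ab
  Ab + 2 semitones → Bb
Scale = Bb C Db Eb F Gb Ab


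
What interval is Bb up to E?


Let's work it out.
Letter names: B → E spans 4 letter names → a 4th
Semitones: Bb → E = 6 half-steps
A 4th of 6 semitones is an augmented 4th
= augmented 4th


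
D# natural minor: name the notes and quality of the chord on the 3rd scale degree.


Reasoning:
D# natural minor scale: D# E# F# G# A# B C#
Diatonic triad on degree 3 stacks scale notes 3, 5, 7: F# A# C#
F#→A# = 4 semitones; F#→C# = 7 semitones → major triad
= F# A# C# (major)


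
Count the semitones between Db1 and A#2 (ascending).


Reasoning:
Absolute semitone position = octave×12 + chromatic position
Db1: 1×12 + 1 = 13
A#2: 2×12 + 10 = 34
Difference = 34 - 13 = 21
= 21 semitones


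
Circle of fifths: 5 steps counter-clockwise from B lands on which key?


Solution.
Each counter-clockwise step moves down a perfect 5th (= up a perfect 4th)
From B: B → E → A → D → G → C
= C


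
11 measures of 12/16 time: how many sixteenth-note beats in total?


Solution.
Time signature 12/16: the bottom number 16 means the sixteenth note gets one count
The top number 12 means 12 sixteenth-note beats per measure
Total = 12 × 11 measures
= 132 sixteenth-note beats


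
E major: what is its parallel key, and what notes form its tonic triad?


Parallel keys share the same tonic but differ in mode
E major → parallel is E minor
Tonic triad of E minor = E G B
= E minor; triad = E G B


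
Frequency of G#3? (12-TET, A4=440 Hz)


Let's work it out.
f = 440 × 2^(n/12) where n = semitones from A4
G#3: -13 semitones from A4
f = 440 × 2^(-13/12)
f = 207.65 Hz


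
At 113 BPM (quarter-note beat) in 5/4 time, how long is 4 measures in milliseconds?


Solution.
Quarter-note beat duration = 60000 / 113 ms
Beats per measure (5/4) = 5
One measure = 5 × 60000 / 113 = 300000 / 113 ms
4 measures = 4 × 300000 / 113 = 1200000 / 113
= 10619.5 ms


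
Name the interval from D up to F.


Solution.
Letter names: D → F spans 3 letter names → a 3rd
Semitones: D → F = 3 half-steps
A 3rd of 3 semitones is a minor 3rd
= minor 3rd


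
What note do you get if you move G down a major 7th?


Solution.
major 7th: 7 letter names, 11 semitones
Letter: G - 6 → A
Pitch: G - 11 semitones, spelled as an A → Ab
= Ab


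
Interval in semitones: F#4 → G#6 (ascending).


Working:
Absolute semitone position = octave×12 + chromatic position
F#4: 4×12 + 6 = 54
G#6: 6×12 + 8 = 80
Difference = 80 - 54 = 26
= 26 semitones


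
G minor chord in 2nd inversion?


Solution.
Root position: G Bb D
2nd inversion: move root and 3rd up an octave
Bass note: D
Notes (bottom to top) = D G Bb


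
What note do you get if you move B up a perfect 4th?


Working:
perfect 4th: 4 letter names, 5 semitones
Letter: B + 3 → E
Pitch: B + 5 semitones, spelled as an E → E
= E


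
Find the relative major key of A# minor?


Step by step:
The relative major shares the key signature and is a minor 3rd above the minor tonic
A minor 3rd above A# is C#
→ relative major of A# minor is C# major
= C# major


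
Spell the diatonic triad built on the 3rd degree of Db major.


Let's work it out.
Db major scale: Db Eb F Gb Ab Bb C
Diatonic triad on degree 3 stacks scale notes 3, 5, 7: F Ab C
F→Ab = 3 semitones; F→C = 7 semitones → minor triad
= F Ab C (minor)


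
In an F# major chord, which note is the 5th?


Step by step:
Major triad = root + major 3rd (4 semitones) + perfect 5th (7 semitones)
A triad on F# stacks thirds, so the chord tones use letter names F-A-C
Root: F#
Major 3rd above F#: A#
Perfect 5th above F#: C#
The 5th = C#


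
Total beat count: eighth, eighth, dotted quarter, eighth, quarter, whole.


Beat values:
  eighth = 0.5 beats
  eighth = 0.5 beats
  dotted quarter = 1.5 beats
  eighth = 0.5 beats
  quarter = 1 beat
  whole = 4 beats
Sum = 0.5 + 0.5 + 1.5 + 0.5 + 1 + 4
= 8 beats


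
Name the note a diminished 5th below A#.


A 5th spans 5 letter names, so from A we land on D
A diminished 5th = 6 semitones below A#
Spell D at that pitch: D##
= D##


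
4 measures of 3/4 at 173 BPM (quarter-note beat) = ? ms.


Let's work it out.
Quarter-note beat duration = 60000 / 173 ms
Beats per measure (3/4) = 3
One measure = 3 × 60000 / 173 = 180000 / 173 ms
4 measures = 4 × 180000 / 173 = 720000 / 173
= 4161.8 ms


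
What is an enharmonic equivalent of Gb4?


Enharmonic notes sound the same pitch but are spelled with different letter names
Gb and F# name the same pitch class
= F#4


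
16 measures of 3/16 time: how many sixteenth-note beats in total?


Solution.
Time signature 3/16: the bottom number 16 means the sixteenth note gets one count
The top number 3 means 3 sixteenth-note beats per measure
Total = 3 × 16 measures
= 48 sixteenth-note beats


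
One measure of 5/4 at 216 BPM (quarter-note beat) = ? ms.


Solution.
Quarter-note beat duration = 60000 / 216 ms
Beats per measure (5/4) = 5
One measure = 5 × 60000 / 216 = 300000 / 216 ms
= 1388.9 ms


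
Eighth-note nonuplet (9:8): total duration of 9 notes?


Nonuplet: 9 notes occupy the space of 8 eighth notes
Space = 8 × 1/2 = 4 beats
Each nonuplet note = 4 / 9 = 4/9 beats
9 notes = 9 × 4/9 = 4
= 4 beats


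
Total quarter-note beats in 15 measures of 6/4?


Step by step:
Time signature 6/4: the bottom number 4 means the quarter note gets one count
The top number 6 means 6 quarter-note beats per measure
Total = 6 × 15 measures
= 90 quarter-note beats


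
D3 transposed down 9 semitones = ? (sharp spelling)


D3: chromatic position 2 in octave 3 → absolute = 3×12 + 2 = 38
Transpose down 9: 38 - 9 = 29
29 = 2×12 + 5 → F in octave 2
Result = F2


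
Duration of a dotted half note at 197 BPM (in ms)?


Working:
One quarter-note beat = 60000 / BPM = 60000 / 197 ms
Dotted half note = 3 × quarter note
Duration = 3 × 60000 / 197 = 180000 / 197
= 913.7 ms


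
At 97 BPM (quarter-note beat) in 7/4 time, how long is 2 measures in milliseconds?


Working:
Quarter-note beat duration = 60000 / 97 ms
Beats per measure (7/4) = 7
One measure = 7 × 60000 / 97 = 420000 / 97 ms
2 measures = 2 × 420000 / 97 = 840000 / 97
= 8659.8 ms


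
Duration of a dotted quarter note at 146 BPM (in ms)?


Solution.
One quarter-note beat = 60000 / BPM = 60000 / 146 ms
Dotted quarter note = 3/2 × quarter note
Duration = 3/2 × 60000 / 146 = 90000 / 146
= 616.4 ms


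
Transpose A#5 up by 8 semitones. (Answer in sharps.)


A#5: chromatic position 10 in octave 5 → absolute = 5×12 + 10 = 70
Transpose up 8: 70 + 8 = 78
78 = 6×12 + 6 → F# in octave 6
Result = F#6


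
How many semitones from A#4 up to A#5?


Working:
Absolute semitone position = octave×12 + chromatic position
A#4: 4×12 + 10 = 58
A#5: 5×12 + 10 = 70
Difference = 70 - 58 = 12
= 12 semitones


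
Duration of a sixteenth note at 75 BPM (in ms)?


One quarter-note beat = 60000 / BPM = 60000 / 75 ms
Sixteenth note = 1/4 × quarter note
Duration = 1/4 × 60000 / 75 = 15000 / 75
= 200.0 ms


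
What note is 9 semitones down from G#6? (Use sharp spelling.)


G#6: chromatic position 8 in octave 6 → absolute = 6×12 + 8 = 80
Transpose down 9: 80 - 9 = 71
71 = 5×12 + 11 → B in octave 5
Result = B5


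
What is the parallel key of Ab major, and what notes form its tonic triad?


Parallel keys share the same tonic but differ in mode
Ab major → parallel is Ab minor
Tonic triad of Ab minor = Ab Cb Eb
= Ab minor; triad = Ab Cb Eb


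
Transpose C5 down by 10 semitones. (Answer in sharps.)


C5: chromatic position 0 in octave 5 → absolute = 5×12 + 0 = 60
Transpose down 10: 60 - 10 = 50
50 = 4×12 + 2 → D in octave 4
Result = D4


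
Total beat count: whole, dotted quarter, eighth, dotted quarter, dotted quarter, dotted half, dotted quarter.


Solution.
Beat values:
  whole = 4 beats
  dotted quarter = 1.5 beats
  eighth = 0.5 beats
  dotted quarter = 1.5 beats
  dotted quarter = 1.5 beats
  dotted half = 3 beats
  dotted quarter = 1.5 beats
Sum = 4 + 1.5 + 0.5 + 1.5 + 1.5 + 3 + 1.5
= 13.5 beats


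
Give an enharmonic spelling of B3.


Let's work it out.
Enharmonic notes sound the same pitch but are spelled with different letter names
B and A## name the same pitch class
= A##3


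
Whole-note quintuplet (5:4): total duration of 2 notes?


Let's work it out.
Quintuplet: 5 notes occupy the space of 4 whole notes
Space = 4 × 4 = 16 beats
Each quintuplet note = 16 / 5 = 16/5 beats
2 notes = 2 × 16/5 = 32/5
= 32/5 beats


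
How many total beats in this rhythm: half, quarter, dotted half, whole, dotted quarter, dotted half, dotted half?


Solution.
Beat values:
  half = 2 beats
  quarter = 1 beat
  dotted half = 3 beats
  whole = 4 beats
  dotted quarter = 1.5 beats
  dotted half = 3 beats
  dotted half = 3 beats
Sum = 2 + 1 + 3 + 4 + 1.5 + 3 + 3
= 17.5 beats


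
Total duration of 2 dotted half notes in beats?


Base half note = 2 beats
Dot 1 adds half the previous value: +1
One dotted half = 2 + 1 = 3
2 of them = 2 × 3 = 6
= 6 beats


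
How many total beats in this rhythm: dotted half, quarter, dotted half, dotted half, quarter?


Beat values:
  dotted half = 3 beats
  quarter = 1 beat
  dotted half = 3 beats
  dotted half = 3 beats
  quarter = 1 beat
Sum = 3 + 1 + 3 + 3 + 1
= 11 beats


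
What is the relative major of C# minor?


Let's work it out.
The relative major shares the key signature and is a minor 3rd above the minor tonic
A minor 3rd above C# is E
→ relative major of C# minor is E major
= E major


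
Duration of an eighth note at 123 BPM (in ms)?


One quarter-note beat = 60000 / BPM = 60000 / 123 ms
Eighth note = 1/2 × quarter note
Duration = 1/2 × 60000 / 123 = 30000 / 123
= 243.9 ms


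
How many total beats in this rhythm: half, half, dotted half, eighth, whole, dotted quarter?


Step by step:
Beat values:
  half = 2 beats
  half = 2 beats
  dotted half = 3 beats
  eighth = 0.5 beats
  whole = 4 beats
  dotted quarter = 1.5 beats
Sum = 2 + 2 + 3 + 0.5 + 4 + 1.5
= 13 beats


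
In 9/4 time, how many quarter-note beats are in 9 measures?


Reasoning:
Time signature 9/4: the bottom number 4 means the quarter note gets one count
The top number 9 means 9 quarter-note beats per measure
Total = 9 × 9 measures
= 81 quarter-note beats


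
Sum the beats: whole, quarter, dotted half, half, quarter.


Reasoning:
Beat values:
  whole = 4 beats
  quarter = 1 beat
  dotted half = 3 beats
  half = 2 beats
  quarter = 1 beat
Sum = 4 + 1 + 3 + 2 + 1
= 11 beats


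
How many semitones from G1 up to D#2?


Let's work it out.
Absolute semitone position = octave×12 + chromatic position
G1: 1×12 + 7 = 19
D#2: 2×12 + 3 = 27
Difference = 27 - 19 = 8
= 8 semitones


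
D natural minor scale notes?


Solution.
Natural minor scale pattern: W-H-W-W-H-W-W (2-1-2-2-1-2-2 semitones)
Starting from D:
  D + 2 semitones → E
  E + 1 semitone → F
  F + 2 semitones → G
  G + 2 semitones → A
  A + 1 semitone → Bb
  Bb + 2 semitones → C
  C + 2 semitones → D
Scale = D E F G A Bb C


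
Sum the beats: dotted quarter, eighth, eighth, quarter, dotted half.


Working:
Beat values:
  dotted quarter = 1.5 beats
  eighth = 0.5 beats
  eighth = 0.5 beats
  quarter = 1 beat
  dotted half = 3 beats
Sum = 1.5 + 0.5 + 0.5 + 1 + 3
= 6.5 beats


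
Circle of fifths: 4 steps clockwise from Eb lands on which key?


Solution.
Each clockwise step on the circle of fifths moves up a perfect 5th
From Eb: Eb → Bb → F → C → G
= G


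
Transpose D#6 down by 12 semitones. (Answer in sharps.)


D#6: chromatic position 3 in octave 6 → absolute = 6×12 + 3 = 75
Transpose down 12: 75 - 12 = 63
63 = 5×12 + 3 → D# in octave 5
Result = D#5


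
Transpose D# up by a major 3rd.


major 3rd: 3 letter names, 4 semitones
Letter: D + 2 → F
Pitch: D# + 4 semitones, spelled as an F → F##
= F##


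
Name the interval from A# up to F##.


Reasoning:
Letter names: A → F spans 6 letter names → a 6th
Semitones: A# → F## = 9 half-steps
A 6th of 9 semitones is a major 6th
= major 6th


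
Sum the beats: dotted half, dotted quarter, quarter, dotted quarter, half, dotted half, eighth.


Step by step:
Beat values:
  dotted half = 3 beats
  dotted quarter = 1.5 beats
  quarter = 1 beat
  dotted quarter = 1.5 beats
  half = 2 beats
  dotted half = 3 beats
  eighth = 0.5 beats
Sum = 3 + 1.5 + 1 + 1.5 + 2 + 3 + 0.5
= 12.5 beats


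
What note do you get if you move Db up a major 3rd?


Solution.
major 3rd: 3 letter names, 4 semitones
Letter: D + 2 → F
Pitch: Db + 4 semitones, spelled as an F → F
= F


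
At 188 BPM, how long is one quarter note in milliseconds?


Reasoning:
One quarter-note beat = 60000 / BPM = 60000 / 188 ms
Duration = 60000 / 188
= 319.1 ms


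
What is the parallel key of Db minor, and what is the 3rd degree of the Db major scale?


Working:
Parallel keys share the same tonic but differ in mode
Db minor → parallel is Db major
Db major scale: Db Eb F Gb Ab Bb C
= Db major; 3rd degree = F


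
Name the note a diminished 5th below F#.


Working:
A 5th spans 5 letter names, so from F we land on B
A diminished 5th = 6 semitones below F#
Spell B at that pitch: B#
= B#


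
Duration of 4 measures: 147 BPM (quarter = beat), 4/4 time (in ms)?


Solution.
Quarter-note beat duration = 60000 / 147 ms
Beats per measure (4/4) = 4
One measure = 4 × 60000 / 147 = 240000 / 147 ms
4 measures = 4 × 240000 / 147 = 960000 / 147
= 6530.6 ms


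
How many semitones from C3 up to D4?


Absolute semitone position = octave×12 + chromatic position
C3: 3×12 + 0 = 36
D4: 4×12 + 2 = 50
Difference = 50 - 36 = 14
= 14 semitones


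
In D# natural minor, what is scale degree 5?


Let's work it out.
Natural minor scale pattern: W-H-W-W-H-W-W (2-1-2-2-1-2-2 semitones)
Starting from D#:
  D# + 2 semitones → E#
  E# + 1 semitone → F#
  F# + 2 semitones → G#
  G# + 2 semitones → A#
  A# + 1 semitone → B
  B + 2 semitones → C#
  C# + 2 semitones → D#
Scale: D# E# F# G# A# B C#
Degree 5 = A#


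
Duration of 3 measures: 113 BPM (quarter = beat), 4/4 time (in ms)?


Step by step:
Quarter-note beat duration = 60000 / 113 ms
Beats per measure (4/4) = 4
One measure = 4 × 60000 / 113 = 240000 / 113 ms
3 measures = 3 × 240000 / 113 = 720000 / 113
= 6371.7 ms


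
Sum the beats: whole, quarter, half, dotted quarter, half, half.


Working:
Beat values:
  whole = 4 beats
  quarter = 1 beat
  half = 2 beats
  dotted quarter = 1.5 beats
  half = 2 beats
  half = 2 beats
Sum = 4 + 1 + 2 + 1.5 + 2 + 2
= 12.5 beats


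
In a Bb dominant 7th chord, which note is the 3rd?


Dominant 7th chord = root + major 3rd + perfect 5th + minor 7th
Seventh chords stack in thirds, so the letter names are B-D-F-A
Root: Bb
Major 3rd above Bb: D
Perfect 5th above Bb: F
Minor 7th above Bb: Ab
The 3rd = D


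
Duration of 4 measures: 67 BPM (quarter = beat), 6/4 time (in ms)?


Quarter-note beat duration = 60000 / 67 ms
Beats per measure (6/4) = 6
One measure = 6 × 60000 / 67 = 360000 / 67 ms
4 measures = 4 × 360000 / 67 = 1440000 / 67
= 21492.5 ms


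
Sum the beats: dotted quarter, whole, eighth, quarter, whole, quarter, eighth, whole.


Beat values:
  dotted quarter = 1.5 beats
  whole = 4 beats
  eighth = 0.5 beats
  quarter = 1 beat
  whole = 4 beats
  quarter = 1 beat
  eighth = 0.5 beats
  whole = 4 beats
Sum = 1.5 + 4 + 0.5 + 1 + 4 + 1 + 0.5 + 4
= 16.5 beats


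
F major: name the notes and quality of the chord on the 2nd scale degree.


Working:
F major scale: F G A Bb C D E
Diatonic triad on degree 2 stacks scale notes 2, 4, 6: G Bb D
G→Bb = 3 semitones; G→D = 7 semitones → minor triad
= G Bb D (minor)


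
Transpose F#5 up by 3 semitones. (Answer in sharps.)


Solution.
F#5: chromatic position 6 in octave 5 → absolute = 5×12 + 6 = 66
Transpose up 3: 66 + 3 = 69
69 = 5×12 + 9 → A in octave 5
Result = A5


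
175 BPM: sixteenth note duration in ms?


Let's work it out.
One quarter-note beat = 60000 / BPM = 60000 / 175 ms
Sixteenth note = 1/4 × quarter note
Duration = 1/4 × 60000 / 175 = 15000 / 175
= 85.7 ms


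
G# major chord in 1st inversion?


Solution.
Root position: G# B# D#
1st inversion: move root up an octave
Bass note: B#
Notes (bottom to top) = B# D# G#


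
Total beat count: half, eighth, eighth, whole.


Beat values:
  half = 2 beats
  eighth = 0.5 beats
  eighth = 0.5 beats
  whole = 4 beats
Sum = 2 + 0.5 + 0.5 + 4
= 7 beats


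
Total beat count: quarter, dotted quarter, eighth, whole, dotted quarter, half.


Reasoning:
Beat values:
  quarter = 1 beat
  dotted quarter = 1.5 beats
  eighth = 0.5 beats
  whole = 4 beats
  dotted quarter = 1.5 beats
  half = 2 beats
Sum = 1 + 1.5 + 0.5 + 4 + 1.5 + 2
= 10.5 beats


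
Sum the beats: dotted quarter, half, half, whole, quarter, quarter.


Beat values:
  dotted quarter = 1.5 beats
  half = 2 beats
  half = 2 beats
  whole = 4 beats
  quarter = 1 beat
  quarter = 1 beat
Sum = 1.5 + 2 + 2 + 4 + 1 + 1
= 11.5 beats


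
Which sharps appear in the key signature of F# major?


Solution.
Sharp major keys follow the circle of fifths: C(0), G(1), D(2), A(3), E(4), B(5), F#(6), C#(7)
F# major has 6 sharps
Order of sharps: F# C# G# D# A# E# B# → first 6: F#, C#, G#, D#, A#, E#
= F#, C#, G#, D#, A#, E#


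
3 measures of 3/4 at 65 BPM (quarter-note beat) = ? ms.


Reasoning:
Quarter-note beat duration = 60000 / 65 ms
Beats per measure (3/4) = 3
One measure = 3 × 60000 / 65 = 180000 / 65 ms
3 measures = 3 × 180000 / 65 = 540000 / 65
= 8307.7 ms


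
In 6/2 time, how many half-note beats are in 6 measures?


Solution.
Time signature 6/2: the bottom number 2 means the half note gets one count
The top number 6 means 6 half-note beats per measure
Total = 6 × 6 measures
= 36 half-note beats


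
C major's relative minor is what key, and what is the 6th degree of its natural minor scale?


Step by step:
The relative minor shares the major's key signature and starts on its 6th degree
6th degree = a major 6th above the tonic; a major 6th above C is A
→ relative minor of C major is A minor
A natural minor scale: A B C D E F G
= A minor; 6th degree = F


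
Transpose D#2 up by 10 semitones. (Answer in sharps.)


Solution.
D#2: chromatic position 3 in octave 2 → absolute = 2×12 + 3 = 27
Transpose up 10: 27 + 10 = 37
37 = 3×12 + 1 → C# in octave 3
Result = C#3


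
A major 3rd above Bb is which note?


Solution.
A 3rd spans 3 letter names, so from B we land on D
A major 3rd = 4 semitones above Bb
Spell D at that pitch: D
= D


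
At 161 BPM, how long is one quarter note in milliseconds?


Solution.
One quarter-note beat = 60000 / BPM = 60000 / 161 ms
Duration = 60000 / 161
= 372.7 ms


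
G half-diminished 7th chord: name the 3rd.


Half-diminished 7th chord = root + minor 3rd + diminished 5th + minor 7th
Seventh chords stack in thirds, so the letter names are G-B-D-F
Root: G
Minor 3rd above G: Bb
Diminished 5th above G: Db
Minor 7th above G: F
The 3rd = Bb


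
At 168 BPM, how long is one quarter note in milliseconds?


Solution.
One quarter-note beat = 60000 / BPM = 60000 / 168 ms
Duration = 60000 / 168
= 357.1 ms


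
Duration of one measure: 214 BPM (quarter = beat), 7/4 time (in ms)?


Working:
Quarter-note beat duration = 60000 / 214 ms
Beats per measure (7/4) = 7
One measure = 7 × 60000 / 214 = 420000 / 214 ms
= 1962.6 ms


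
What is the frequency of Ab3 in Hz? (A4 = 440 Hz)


f = 440 × 2^(n/12) where n = semitones from A4
Ab3: -13 semitones from A4
f = 440 × 2^(-13/12)
f = 207.65 Hz


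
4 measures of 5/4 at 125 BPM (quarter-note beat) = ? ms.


Reasoning:
Quarter-note beat duration = 60000 / 125 ms
Beats per measure (5/4) = 5
One measure = 5 × 60000 / 125 = 300000 / 125 ms
4 measures = 4 × 300000 / 125 = 1200000 / 125
= 9600.0 ms


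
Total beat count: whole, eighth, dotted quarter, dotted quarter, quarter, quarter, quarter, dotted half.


Working:
Beat values:
  whole = 4 beats
  eighth = 0.5 beats
  dotted quarter = 1.5 beats
  dotted quarter = 1.5 beats
  quarter = 1 beat
  quarter = 1 beat
  quarter = 1 beat
  dotted half = 3 beats
Sum = 4 + 0.5 + 1.5 + 1.5 + 1 + 1 + 1 + 3
= 13.5 beats


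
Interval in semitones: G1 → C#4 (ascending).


Step by step:
Absolute semitone position = octave×12 + chromatic position
G1: 1×12 + 7 = 19
C#4: 4×12 + 1 = 49
Difference = 49 - 19 = 30
= 30 semitones


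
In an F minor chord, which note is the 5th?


Working:
Minor triad = root + minor 3rd (3 semitones) + perfect 5th (7 semitones)
A triad on F stacks thirds, so the chord tones use letter names F-A-C
Root: F
Minor 3rd above F: Ab
Perfect 5th above F: C
The 5th = C


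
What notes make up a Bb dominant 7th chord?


Step by step:
Dominant 7th chord = root + major 3rd + perfect 5th + minor 7th
Seventh chords stack in thirds, so the letter names are B-D-F-A
Root: Bb
Major 3rd above Bb: D
Perfect 5th above Bb: F
Minor 7th above Bb: Ab
Chord = Bb D F Ab


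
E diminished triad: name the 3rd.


Diminished triad = root + minor 3rd (3 semitones) + diminished 5th (6 semitones)
A triad on E stacks thirds, so the chord tones use letter names E-G-B
Root: E
Minor 3rd above E: G
Diminished 5th above E: Bb
The 3rd = G


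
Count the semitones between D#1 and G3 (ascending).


Absolute semitone position = octave×12 + chromatic position
D#1: 1×12 + 3 = 15
G3: 3×12 + 7 = 43
Difference = 43 - 15 = 28
= 28 semitones
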